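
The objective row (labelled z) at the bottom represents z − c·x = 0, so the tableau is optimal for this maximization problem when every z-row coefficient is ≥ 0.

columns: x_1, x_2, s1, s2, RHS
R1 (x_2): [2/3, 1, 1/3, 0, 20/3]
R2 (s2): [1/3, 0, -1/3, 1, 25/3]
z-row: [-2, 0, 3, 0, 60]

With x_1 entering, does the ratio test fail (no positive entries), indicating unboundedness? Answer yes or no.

Column x_1 has positive entries in row(s) 1, 2, so the ratio test bounds it — not unbounded.

no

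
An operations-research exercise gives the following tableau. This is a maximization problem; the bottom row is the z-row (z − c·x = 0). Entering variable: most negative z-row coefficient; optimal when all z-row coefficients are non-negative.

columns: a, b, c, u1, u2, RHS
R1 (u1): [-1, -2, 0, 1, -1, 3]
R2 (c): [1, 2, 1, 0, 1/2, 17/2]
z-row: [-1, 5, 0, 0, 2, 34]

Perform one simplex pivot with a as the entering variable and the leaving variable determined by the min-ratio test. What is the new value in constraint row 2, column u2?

Ratio test on column a — row 1: entry -1 ≤ 0; row 2: (17/2)/1 = 17/2. Minimum is 17/2 at row 2 (c leaves); pivot element 1.
Divide row 2 by 1; eliminate column a from the other rows.
In the new row 2, the u2 entry is the old entry divided by the pivot: (1/2)/1 = 1/2.

1/2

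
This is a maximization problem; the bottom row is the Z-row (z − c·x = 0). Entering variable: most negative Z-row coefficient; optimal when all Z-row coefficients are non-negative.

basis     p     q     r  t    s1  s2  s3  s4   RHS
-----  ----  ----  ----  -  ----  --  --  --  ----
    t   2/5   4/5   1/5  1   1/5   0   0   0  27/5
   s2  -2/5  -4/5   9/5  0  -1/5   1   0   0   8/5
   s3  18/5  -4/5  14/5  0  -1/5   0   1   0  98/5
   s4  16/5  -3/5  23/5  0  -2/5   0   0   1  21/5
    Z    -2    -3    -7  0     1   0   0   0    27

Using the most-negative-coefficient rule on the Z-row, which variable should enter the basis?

Negative Z-row entries: p: -2, q: -3, r: -7.
The most negative is -7 in column r, so r enters.

r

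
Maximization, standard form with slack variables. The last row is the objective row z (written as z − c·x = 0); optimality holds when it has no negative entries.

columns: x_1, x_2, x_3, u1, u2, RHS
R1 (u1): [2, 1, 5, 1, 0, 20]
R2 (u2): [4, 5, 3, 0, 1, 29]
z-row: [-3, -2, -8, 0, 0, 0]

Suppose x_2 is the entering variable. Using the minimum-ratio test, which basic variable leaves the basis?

Column x_2 entries and ratios — u1: 20/1 = 20; u2: 29/5 = 29/5.
Smallest ratio is 29/5 in the row of u2, so u2 leaves.

u2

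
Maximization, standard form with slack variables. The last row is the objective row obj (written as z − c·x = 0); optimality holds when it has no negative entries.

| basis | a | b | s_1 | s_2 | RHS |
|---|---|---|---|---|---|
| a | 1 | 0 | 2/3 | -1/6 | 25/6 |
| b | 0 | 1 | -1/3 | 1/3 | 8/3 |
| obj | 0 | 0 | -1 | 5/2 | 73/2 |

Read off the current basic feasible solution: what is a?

25/6

a is basic (row 1); its value is the RHS of that row, 25/6.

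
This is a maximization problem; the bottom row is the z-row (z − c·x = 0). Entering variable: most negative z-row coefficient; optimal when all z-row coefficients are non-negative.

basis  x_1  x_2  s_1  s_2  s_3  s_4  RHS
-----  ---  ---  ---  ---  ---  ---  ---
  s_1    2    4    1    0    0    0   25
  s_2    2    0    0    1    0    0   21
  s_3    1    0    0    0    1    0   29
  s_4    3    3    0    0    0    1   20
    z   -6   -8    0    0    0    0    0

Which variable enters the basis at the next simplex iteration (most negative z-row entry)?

x_2

Negative z-row entries: x_1: -6, x_2: -8.
The most negative is -8 in column x_2, so x_2 enters.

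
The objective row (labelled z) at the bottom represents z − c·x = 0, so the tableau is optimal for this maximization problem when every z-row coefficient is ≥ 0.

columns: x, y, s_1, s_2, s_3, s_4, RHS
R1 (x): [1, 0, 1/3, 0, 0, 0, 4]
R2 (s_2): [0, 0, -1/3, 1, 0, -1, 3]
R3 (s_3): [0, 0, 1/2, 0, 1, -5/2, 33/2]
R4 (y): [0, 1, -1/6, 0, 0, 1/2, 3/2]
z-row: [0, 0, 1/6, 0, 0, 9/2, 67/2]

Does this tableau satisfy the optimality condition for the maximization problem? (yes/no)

yes

Every z-row coefficient is ≥ 0, so the tableau is optimal.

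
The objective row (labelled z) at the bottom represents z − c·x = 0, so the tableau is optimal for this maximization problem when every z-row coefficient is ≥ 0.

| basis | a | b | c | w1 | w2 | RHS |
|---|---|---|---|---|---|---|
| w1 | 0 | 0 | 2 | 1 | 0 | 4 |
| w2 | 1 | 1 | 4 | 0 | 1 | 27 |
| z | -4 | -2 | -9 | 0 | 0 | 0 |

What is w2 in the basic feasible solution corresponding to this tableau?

w2 is basic (row 2); its value is the RHS of that row, 27.

27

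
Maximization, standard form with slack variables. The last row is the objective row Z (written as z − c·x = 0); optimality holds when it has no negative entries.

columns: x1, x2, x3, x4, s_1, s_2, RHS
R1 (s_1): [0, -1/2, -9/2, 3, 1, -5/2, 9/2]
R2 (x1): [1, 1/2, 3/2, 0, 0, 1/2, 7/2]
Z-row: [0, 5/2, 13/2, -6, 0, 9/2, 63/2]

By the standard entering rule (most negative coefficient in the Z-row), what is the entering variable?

x4

Negative Z-row entries: x4: -6.
The most negative is -6 in column x4, so x4 enters.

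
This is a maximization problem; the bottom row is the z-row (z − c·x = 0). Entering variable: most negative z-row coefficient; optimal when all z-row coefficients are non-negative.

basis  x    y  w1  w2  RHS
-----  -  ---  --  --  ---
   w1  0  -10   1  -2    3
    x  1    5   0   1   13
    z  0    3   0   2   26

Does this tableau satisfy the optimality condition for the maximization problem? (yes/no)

Every z-row coefficient is ≥ 0, so the tableau is optimal.

yes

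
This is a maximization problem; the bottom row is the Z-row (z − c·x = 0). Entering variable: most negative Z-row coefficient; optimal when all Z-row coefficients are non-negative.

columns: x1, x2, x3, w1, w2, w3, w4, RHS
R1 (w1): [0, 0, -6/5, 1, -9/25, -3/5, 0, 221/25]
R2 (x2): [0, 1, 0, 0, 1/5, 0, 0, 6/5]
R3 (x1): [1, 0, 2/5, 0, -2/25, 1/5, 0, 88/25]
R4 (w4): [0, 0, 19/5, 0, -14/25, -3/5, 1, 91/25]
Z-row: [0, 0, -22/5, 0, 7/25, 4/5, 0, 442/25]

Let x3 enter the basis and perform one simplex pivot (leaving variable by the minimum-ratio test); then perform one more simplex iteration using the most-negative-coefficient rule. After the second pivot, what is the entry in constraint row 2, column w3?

0

Ratio test on column x3 — row 1: entry -6/5 ≤ 0; row 2: entry 0 ≤ 0; row 3: (88/25)/(2/5) = 44/5; row 4: (91/25)/(19/5) = 91/95. Minimum is 91/95 at row 4 (w4 leaves); pivot element 19/5.
Divide row 4 by 19/5; eliminate column x3 from the other rows.
Second iteration: most negative Z-row entry is -7/19 in column w2, so w2 enters.
Ratio test on column w2 — row 1: entry -51/95 ≤ 0; row 2: (6/5)/(1/5) = 6; row 3: entry -2/95 ≤ 0; row 4: entry -14/95 ≤ 0. Minimum is 6 at row 2 (x2 leaves); pivot element 1/5.
Divide row 2 by 1/5; eliminate column w2 from the other rows.
After both pivots, the entry at constraint row 2, column w3 is 0.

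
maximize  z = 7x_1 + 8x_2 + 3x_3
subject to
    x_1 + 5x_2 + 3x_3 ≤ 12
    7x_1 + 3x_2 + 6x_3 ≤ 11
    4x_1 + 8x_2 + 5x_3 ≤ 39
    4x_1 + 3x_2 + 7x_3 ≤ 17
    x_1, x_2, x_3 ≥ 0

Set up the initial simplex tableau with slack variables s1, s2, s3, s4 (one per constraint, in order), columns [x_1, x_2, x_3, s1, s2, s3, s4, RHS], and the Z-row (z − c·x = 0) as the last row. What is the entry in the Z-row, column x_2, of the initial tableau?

The Z-row carries the negated objective coefficients: the x_2 entry is -8.

-8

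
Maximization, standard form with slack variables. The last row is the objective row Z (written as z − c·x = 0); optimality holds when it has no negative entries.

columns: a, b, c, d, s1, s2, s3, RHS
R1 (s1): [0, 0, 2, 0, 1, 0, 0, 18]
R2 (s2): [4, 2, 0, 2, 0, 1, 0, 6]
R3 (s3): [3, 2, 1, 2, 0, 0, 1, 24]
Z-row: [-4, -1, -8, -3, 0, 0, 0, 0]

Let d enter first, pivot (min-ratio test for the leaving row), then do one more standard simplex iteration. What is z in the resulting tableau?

Ratio test on column d — row 1: entry 0 ≤ 0; row 2: 6/2 = 3; row 3: 24/2 = 12. Minimum is 3 at row 2 (s2 leaves); pivot element 2.
Pivot on row 2; the Z-row RHS becomes 0 − (-3)·3 = 9.
Next entering variable (most negative Z-row entry -8): c.
Ratio test on column c — row 1: 18/2 = 9; row 2: entry 0 ≤ 0; row 3: 18/1 = 18. Minimum is 9 at row 1 (s1 leaves); pivot element 2.
After the second pivot the Z-row RHS is 9 − (-8)·9 = 81.

81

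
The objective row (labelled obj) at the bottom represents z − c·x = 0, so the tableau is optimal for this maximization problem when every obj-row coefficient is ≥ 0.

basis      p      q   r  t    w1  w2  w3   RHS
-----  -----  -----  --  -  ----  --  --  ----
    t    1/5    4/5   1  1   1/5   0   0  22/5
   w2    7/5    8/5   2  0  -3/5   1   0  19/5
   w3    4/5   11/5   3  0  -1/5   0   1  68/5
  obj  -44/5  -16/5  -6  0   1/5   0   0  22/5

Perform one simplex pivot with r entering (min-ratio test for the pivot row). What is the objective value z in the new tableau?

79/5

Ratio test on column r — row 1: (22/5)/1 = 22/5; row 2: (19/5)/2 = 19/10; row 3: (68/5)/3 = 68/15. Minimum is 19/10 at row 2 (w2 leaves); pivot element 2.
Pivot on row 2; the obj-row RHS becomes 22/5 − (-6)·(19/10) = 79/5.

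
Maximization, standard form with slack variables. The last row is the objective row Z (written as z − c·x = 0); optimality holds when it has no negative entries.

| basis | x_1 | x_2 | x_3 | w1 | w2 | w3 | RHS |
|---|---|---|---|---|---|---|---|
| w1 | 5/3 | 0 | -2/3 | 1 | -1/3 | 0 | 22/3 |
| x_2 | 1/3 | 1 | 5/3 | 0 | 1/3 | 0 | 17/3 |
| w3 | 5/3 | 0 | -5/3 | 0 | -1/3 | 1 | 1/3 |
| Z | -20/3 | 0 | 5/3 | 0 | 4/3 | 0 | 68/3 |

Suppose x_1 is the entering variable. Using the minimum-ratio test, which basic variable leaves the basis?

Column x_1 entries and ratios — w1: (22/3)/(5/3) = 22/5; x_2: (17/3)/(1/3) = 17; w3: (1/3)/(5/3) = 1/5.
Smallest ratio is 1/5 in the row of w3, so w3 leaves.

w3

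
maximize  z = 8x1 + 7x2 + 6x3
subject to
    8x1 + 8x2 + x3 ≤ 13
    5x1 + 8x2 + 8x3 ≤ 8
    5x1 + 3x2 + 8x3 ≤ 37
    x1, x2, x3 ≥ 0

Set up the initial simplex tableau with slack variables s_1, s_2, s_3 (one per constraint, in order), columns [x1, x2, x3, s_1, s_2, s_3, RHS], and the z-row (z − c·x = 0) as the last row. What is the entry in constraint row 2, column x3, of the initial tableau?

8

Constraint 2 has coefficient 8 on x3.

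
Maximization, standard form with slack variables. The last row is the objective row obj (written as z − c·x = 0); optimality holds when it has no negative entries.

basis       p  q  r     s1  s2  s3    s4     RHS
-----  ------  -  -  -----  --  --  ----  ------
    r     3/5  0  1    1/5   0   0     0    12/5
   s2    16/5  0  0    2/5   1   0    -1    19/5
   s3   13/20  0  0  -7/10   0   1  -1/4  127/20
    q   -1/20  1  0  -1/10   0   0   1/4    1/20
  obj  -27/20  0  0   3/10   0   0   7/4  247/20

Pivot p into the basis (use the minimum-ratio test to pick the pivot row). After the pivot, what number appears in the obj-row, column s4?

85/64

Ratio test on column p — row 1: (12/5)/(3/5) = 4; row 2: (19/5)/(16/5) = 19/16; row 3: (127/20)/(13/20) = 127/13; row 4: entry -1/20 ≤ 0. Minimum is 19/16 at row 2 (s2 leaves); pivot element 16/5.
Divide row 2 by 16/5; eliminate column p from the other rows.
obj-row update in column s4: 7/4 − (-27/20)·(-5/16) = 85/64.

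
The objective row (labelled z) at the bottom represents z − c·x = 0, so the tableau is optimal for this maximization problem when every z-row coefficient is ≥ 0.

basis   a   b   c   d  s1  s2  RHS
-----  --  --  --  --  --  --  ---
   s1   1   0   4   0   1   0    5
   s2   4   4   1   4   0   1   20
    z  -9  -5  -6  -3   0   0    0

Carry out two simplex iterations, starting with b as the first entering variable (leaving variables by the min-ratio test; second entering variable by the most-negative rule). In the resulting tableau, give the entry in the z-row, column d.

2

Ratio test on column b — row 1: entry 0 ≤ 0; row 2: 20/4 = 5. Minimum is 5 at row 2 (s2 leaves); pivot element 4.
Divide row 2 by 4; eliminate column b from the other rows.
Second iteration: most negative z-row entry is -19/4 in column c, so c enters.
Ratio test on column c — row 1: 5/4 = 5/4; row 2: 5/(1/4) = 20. Minimum is 5/4 at row 1 (s1 leaves); pivot element 4.
Divide row 1 by 4; eliminate column c from the other rows.
After both pivots, the entry at the z-row, column d is 2.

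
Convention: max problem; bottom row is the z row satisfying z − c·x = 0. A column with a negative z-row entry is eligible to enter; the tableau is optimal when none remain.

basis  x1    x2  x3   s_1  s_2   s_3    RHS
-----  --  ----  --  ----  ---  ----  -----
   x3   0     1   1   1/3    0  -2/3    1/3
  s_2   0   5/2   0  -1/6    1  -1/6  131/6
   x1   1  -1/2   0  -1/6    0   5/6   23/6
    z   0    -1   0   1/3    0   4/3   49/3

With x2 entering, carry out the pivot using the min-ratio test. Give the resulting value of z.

50/3

Ratio test on column x2 — row 1: (1/3)/1 = 1/3; row 2: (131/6)/(5/2) = 131/15; row 3: entry -1/2 ≤ 0. Minimum is 1/3 at row 1 (x3 leaves); pivot element 1.
Pivot on row 1; the z-row RHS becomes 49/3 − (-1)·(1/3) = 50/3.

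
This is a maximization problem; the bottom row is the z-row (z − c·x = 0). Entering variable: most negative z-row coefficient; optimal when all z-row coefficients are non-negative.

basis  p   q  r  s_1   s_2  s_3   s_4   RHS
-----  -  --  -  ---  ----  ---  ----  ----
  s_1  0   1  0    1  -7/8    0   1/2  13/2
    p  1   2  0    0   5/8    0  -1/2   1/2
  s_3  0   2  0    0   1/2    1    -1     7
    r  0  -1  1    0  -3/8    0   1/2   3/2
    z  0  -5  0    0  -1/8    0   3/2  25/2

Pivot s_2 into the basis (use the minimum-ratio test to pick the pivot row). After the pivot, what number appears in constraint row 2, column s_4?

Ratio test on column s_2 — row 1: entry -7/8 ≤ 0; row 2: (1/2)/(5/8) = 4/5; row 3: 7/(1/2) = 14; row 4: entry -3/8 ≤ 0. Minimum is 4/5 at row 2 (p leaves); pivot element 5/8.
Divide row 2 by 5/8; eliminate column s_2 from the other rows.
In the new row 2, the s_4 entry is the old entry divided by the pivot: (-1/2)/(5/8) = -4/5.

-4/5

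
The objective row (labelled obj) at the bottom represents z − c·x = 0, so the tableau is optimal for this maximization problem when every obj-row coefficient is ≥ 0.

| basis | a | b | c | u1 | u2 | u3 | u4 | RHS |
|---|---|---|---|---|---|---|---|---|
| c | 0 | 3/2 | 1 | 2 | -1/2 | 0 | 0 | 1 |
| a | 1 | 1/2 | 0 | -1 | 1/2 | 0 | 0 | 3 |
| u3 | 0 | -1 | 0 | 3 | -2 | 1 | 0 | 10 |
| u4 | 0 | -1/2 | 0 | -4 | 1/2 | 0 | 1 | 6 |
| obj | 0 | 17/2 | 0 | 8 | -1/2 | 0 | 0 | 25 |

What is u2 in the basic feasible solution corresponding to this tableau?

u2 is not in the basis, so in the current basic feasible solution u2 = 0.

0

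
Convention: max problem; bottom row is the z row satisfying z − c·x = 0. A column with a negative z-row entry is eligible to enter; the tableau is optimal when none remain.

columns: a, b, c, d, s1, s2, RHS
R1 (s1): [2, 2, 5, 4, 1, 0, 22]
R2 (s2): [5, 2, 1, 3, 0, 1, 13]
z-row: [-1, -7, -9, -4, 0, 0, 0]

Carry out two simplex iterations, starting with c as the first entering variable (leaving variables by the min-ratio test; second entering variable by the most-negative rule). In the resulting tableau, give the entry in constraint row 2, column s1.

-1/8

Ratio test on column c — row 1: 22/5 = 22/5; row 2: 13/1 = 13. Minimum is 22/5 at row 1 (s1 leaves); pivot element 5.
Divide row 1 by 5; eliminate column c from the other rows.
Second iteration: most negative z-row entry is -17/5 in column b, so b enters.
Ratio test on column b — row 1: (22/5)/(2/5) = 11; row 2: (43/5)/(8/5) = 43/8. Minimum is 43/8 at row 2 (s2 leaves); pivot element 8/5.
Divide row 2 by 8/5; eliminate column b from the other rows.
After both pivots, the entry at constraint row 2, column s1 is -1/8.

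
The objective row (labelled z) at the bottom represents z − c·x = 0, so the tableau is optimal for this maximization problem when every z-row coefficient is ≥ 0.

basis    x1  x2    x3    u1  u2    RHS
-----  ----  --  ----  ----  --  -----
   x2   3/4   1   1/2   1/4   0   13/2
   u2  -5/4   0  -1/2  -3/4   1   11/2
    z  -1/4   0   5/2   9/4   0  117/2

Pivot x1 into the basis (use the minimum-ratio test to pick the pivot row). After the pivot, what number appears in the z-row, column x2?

Ratio test on column x1 — row 1: (13/2)/(3/4) = 26/3; row 2: entry -5/4 ≤ 0. Minimum is 26/3 at row 1 (x2 leaves); pivot element 3/4.
Divide row 1 by 3/4; eliminate column x1 from the other rows.
z-row update in column x2: 0 − (-1/4)·(4/3) = 1/3.

1/3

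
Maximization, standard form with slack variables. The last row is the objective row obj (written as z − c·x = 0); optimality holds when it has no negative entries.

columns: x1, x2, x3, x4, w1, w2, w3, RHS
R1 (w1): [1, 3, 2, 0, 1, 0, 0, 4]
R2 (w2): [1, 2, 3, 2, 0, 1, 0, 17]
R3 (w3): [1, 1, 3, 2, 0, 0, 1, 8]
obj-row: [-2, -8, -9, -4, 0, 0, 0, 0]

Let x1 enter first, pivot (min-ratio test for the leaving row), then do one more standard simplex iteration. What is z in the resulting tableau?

Ratio test on column x1 — row 1: 4/1 = 4; row 2: 17/1 = 17; row 3: 8/1 = 8. Minimum is 4 at row 1 (w1 leaves); pivot element 1.
Pivot on row 1; the obj-row RHS becomes 0 − (-2)·4 = 8.
Next entering variable (most negative obj-row entry -5): x3.
Ratio test on column x3 — row 1: 4/2 = 2; row 2: 13/1 = 13; row 3: 4/1 = 4. Minimum is 2 at row 1 (x1 leaves); pivot element 2.
After the second pivot the obj-row RHS is 8 − (-5)·2 = 18.

18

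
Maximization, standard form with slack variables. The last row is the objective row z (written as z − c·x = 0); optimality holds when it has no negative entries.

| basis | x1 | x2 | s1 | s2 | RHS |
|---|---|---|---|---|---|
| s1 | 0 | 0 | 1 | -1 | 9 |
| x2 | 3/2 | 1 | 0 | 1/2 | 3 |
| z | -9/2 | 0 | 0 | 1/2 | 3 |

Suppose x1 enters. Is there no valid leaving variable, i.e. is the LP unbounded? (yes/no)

Column x1 has positive entries in row(s) 2, so the ratio test bounds it — not unbounded.

no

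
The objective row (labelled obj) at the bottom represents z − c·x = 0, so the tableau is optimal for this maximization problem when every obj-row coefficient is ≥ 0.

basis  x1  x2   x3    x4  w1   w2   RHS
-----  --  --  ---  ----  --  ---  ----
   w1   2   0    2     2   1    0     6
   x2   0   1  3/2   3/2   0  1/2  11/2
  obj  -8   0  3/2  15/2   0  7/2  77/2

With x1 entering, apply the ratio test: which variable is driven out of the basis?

Column x1 entries and ratios — w1: 6/2 = 3; x2: 0 ≤ 0, skip.
Smallest ratio is 3 in the row of w1, so w1 leaves.

w1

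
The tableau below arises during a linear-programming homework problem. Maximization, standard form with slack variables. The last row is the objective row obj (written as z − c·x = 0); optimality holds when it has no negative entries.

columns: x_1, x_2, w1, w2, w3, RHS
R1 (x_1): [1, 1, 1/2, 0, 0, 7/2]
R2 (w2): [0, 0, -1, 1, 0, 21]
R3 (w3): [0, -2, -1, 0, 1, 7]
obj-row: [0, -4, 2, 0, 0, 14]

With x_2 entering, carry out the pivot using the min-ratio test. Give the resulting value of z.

28

Ratio test on column x_2 — row 1: (7/2)/1 = 7/2; row 2: entry 0 ≤ 0; row 3: entry -2 ≤ 0. Minimum is 7/2 at row 1 (x_1 leaves); pivot element 1.
Pivot on row 1; the obj-row RHS becomes 14 − (-4)·(7/2) = 28.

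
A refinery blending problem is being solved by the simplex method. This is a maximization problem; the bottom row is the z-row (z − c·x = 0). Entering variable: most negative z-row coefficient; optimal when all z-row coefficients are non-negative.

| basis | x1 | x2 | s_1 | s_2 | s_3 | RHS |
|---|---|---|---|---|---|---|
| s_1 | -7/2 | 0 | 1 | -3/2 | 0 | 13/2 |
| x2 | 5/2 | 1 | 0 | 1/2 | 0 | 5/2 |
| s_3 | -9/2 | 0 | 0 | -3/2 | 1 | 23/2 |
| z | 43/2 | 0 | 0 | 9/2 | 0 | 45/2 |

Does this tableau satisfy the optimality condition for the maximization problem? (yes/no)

yes

Every z-row coefficient is ≥ 0, so the tableau is optimal.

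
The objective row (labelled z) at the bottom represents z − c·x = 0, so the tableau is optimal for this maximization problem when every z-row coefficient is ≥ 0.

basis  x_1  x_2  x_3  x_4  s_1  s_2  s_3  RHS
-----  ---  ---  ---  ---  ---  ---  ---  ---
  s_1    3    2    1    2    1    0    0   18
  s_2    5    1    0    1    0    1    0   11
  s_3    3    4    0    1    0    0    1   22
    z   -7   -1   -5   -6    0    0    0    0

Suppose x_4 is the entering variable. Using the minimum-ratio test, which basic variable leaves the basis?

s_1

Column x_4 entries and ratios — s_1: 18/2 = 9; s_2: 11/1 = 11; s_3: 22/1 = 22.
Smallest ratio is 9 in the row of s_1, so s_1 leaves.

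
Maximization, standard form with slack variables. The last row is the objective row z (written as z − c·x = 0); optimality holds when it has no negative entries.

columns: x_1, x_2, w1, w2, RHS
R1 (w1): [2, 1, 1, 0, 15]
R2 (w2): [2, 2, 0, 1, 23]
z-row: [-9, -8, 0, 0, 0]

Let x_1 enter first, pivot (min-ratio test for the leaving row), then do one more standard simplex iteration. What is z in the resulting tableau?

191/2

Ratio test on column x_1 — row 1: 15/2 = 15/2; row 2: 23/2 = 23/2. Minimum is 15/2 at row 1 (w1 leaves); pivot element 2.
Pivot on row 1; the z-row RHS becomes 0 − (-9)·(15/2) = 135/2.
Next entering variable (most negative z-row entry -7/2): x_2.
Ratio test on column x_2 — row 1: (15/2)/(1/2) = 15; row 2: 8/1 = 8. Minimum is 8 at row 2 (w2 leaves); pivot element 1.
After the second pivot the z-row RHS is 135/2 − (-7/2)·8 = 191/2.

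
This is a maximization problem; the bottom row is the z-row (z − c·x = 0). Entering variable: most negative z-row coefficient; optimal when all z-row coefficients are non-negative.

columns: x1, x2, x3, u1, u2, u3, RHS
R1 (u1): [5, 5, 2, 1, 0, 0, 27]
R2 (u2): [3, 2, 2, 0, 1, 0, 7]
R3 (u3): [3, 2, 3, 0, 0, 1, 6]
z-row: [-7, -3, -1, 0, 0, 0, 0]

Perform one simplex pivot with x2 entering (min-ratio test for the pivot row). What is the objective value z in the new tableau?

9

Ratio test on column x2 — row 1: 27/5 = 27/5; row 2: 7/2 = 7/2; row 3: 6/2 = 3. Minimum is 3 at row 3 (u3 leaves); pivot element 2.
Pivot on row 3; the z-row RHS becomes 0 − (-3)·3 = 9.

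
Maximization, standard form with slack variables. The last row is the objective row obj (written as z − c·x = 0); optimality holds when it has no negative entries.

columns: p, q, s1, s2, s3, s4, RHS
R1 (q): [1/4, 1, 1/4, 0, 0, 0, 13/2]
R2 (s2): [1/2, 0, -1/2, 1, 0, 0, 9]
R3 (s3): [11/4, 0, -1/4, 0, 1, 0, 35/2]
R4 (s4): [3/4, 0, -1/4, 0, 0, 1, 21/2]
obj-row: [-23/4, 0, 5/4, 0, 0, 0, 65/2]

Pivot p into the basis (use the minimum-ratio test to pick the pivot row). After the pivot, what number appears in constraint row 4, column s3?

Ratio test on column p — row 1: (13/2)/(1/4) = 26; row 2: 9/(1/2) = 18; row 3: (35/2)/(11/4) = 70/11; row 4: (21/2)/(3/4) = 14. Minimum is 70/11 at row 3 (s3 leaves); pivot element 11/4.
Divide row 3 by 11/4; eliminate column p from the other rows.
Row 4 update in column s3: 0 − (3/4)·(4/11) = -3/11.

-3/11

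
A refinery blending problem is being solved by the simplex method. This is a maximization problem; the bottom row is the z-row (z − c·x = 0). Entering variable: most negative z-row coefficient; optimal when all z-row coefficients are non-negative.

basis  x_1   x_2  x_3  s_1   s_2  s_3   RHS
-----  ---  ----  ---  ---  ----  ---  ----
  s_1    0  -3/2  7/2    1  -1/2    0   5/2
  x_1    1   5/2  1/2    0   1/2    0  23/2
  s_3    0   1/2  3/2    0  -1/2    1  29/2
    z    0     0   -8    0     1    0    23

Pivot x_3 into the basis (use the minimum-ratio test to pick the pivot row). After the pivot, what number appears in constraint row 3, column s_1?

-3/7

Ratio test on column x_3 — row 1: (5/2)/(7/2) = 5/7; row 2: (23/2)/(1/2) = 23; row 3: (29/2)/(3/2) = 29/3. Minimum is 5/7 at row 1 (s_1 leaves); pivot element 7/2.
Divide row 1 by 7/2; eliminate column x_3 from the other rows.
Row 3 update in column s_1: 0 − (3/2)·(2/7) = -3/7.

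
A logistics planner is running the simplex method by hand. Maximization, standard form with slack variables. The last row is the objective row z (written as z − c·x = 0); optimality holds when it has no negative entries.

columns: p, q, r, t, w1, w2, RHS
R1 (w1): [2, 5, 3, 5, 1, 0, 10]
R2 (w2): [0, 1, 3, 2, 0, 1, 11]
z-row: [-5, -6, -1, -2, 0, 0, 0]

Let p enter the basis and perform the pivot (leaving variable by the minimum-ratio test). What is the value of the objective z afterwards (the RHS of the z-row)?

Ratio test on column p — row 1: 10/2 = 5; row 2: entry 0 ≤ 0. Minimum is 5 at row 1 (w1 leaves); pivot element 2.
Pivot on row 1; the z-row RHS becomes 0 − (-5)·5 = 25.

25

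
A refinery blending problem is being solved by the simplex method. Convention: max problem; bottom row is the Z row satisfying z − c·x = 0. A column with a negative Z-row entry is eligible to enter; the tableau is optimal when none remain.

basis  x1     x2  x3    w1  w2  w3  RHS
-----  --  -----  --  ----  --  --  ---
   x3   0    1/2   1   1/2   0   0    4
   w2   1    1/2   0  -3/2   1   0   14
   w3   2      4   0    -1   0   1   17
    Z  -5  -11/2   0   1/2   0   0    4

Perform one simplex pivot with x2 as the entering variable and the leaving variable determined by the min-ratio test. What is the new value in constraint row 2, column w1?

-11/8

Ratio test on column x2 — row 1: 4/(1/2) = 8; row 2: 14/(1/2) = 28; row 3: 17/4 = 17/4. Minimum is 17/4 at row 3 (w3 leaves); pivot element 4.
Divide row 3 by 4; eliminate column x2 from the other rows.
Row 2 update in column w1: -3/2 − (1/2)·(-1/4) = -11/8.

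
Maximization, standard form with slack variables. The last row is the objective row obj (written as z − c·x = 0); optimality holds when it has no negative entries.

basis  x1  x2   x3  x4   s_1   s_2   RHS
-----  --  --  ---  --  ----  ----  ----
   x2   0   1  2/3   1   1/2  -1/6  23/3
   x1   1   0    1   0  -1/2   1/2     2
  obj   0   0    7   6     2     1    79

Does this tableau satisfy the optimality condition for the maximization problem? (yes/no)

Every obj-row coefficient is ≥ 0, so the tableau is optimal.

yes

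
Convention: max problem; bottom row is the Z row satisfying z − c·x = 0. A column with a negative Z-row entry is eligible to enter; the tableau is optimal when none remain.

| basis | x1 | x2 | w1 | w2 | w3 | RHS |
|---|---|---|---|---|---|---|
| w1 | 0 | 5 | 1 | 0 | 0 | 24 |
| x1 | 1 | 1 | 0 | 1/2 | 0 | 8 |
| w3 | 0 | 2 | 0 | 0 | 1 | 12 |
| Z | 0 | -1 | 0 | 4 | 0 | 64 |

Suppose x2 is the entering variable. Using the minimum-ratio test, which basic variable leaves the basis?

Column x2 entries and ratios — w1: 24/5 = 24/5; x1: 8/1 = 8; w3: 12/2 = 6.
Smallest ratio is 24/5 in the row of w1, so w1 leaves.

w1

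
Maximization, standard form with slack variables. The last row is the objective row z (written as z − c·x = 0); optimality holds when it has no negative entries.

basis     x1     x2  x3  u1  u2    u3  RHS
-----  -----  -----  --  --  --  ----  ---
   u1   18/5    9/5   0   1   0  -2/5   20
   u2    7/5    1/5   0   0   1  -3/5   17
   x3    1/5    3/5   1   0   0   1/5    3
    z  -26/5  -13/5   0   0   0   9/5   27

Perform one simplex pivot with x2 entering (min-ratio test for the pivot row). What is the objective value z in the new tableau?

40

Ratio test on column x2 — row 1: 20/(9/5) = 100/9; row 2: 17/(1/5) = 85; row 3: 3/(3/5) = 5. Minimum is 5 at row 3 (x3 leaves); pivot element 3/5.
Pivot on row 3; the z-row RHS becomes 27 − (-13/5)·5 = 40.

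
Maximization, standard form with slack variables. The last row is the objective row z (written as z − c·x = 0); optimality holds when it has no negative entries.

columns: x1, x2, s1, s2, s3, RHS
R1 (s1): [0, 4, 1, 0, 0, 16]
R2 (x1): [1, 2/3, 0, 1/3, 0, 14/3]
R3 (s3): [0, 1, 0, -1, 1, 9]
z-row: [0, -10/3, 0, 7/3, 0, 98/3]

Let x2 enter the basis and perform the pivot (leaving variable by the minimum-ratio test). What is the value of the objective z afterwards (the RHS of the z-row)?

Ratio test on column x2 — row 1: 16/4 = 4; row 2: (14/3)/(2/3) = 7; row 3: 9/1 = 9. Minimum is 4 at row 1 (s1 leaves); pivot element 4.
Pivot on row 1; the z-row RHS becomes 98/3 − (-10/3)·4 = 46.

46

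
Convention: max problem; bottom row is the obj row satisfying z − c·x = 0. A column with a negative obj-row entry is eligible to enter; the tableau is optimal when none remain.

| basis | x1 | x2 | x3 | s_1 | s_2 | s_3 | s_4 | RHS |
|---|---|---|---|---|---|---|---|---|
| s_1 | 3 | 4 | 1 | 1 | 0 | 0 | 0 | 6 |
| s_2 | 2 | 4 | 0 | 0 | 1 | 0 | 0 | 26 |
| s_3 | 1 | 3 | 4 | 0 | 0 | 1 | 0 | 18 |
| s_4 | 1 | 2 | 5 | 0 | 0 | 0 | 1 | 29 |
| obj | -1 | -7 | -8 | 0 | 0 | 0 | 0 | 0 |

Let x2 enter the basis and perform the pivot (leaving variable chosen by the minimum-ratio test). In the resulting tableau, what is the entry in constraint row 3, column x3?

13/4

Ratio test on column x2 — row 1: 6/4 = 3/2; row 2: 26/4 = 13/2; row 3: 18/3 = 6; row 4: 29/2 = 29/2. Minimum is 3/2 at row 1 (s_1 leaves); pivot element 4.
Divide row 1 by 4; eliminate column x2 from the other rows.
Row 3 update in column x3: 4 − 3·(1/4) = 13/4.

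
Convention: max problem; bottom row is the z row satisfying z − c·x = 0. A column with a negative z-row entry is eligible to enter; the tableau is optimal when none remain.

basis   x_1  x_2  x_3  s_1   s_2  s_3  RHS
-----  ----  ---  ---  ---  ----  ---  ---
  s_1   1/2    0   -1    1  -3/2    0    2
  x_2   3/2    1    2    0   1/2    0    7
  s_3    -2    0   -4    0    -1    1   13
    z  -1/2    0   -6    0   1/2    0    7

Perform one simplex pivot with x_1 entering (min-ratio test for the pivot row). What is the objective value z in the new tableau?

9

Ratio test on column x_1 — row 1: 2/(1/2) = 4; row 2: 7/(3/2) = 14/3; row 3: entry -2 ≤ 0. Minimum is 4 at row 1 (s_1 leaves); pivot element 1/2.
Pivot on row 1; the z-row RHS becomes 7 − (-1/2)·4 = 9.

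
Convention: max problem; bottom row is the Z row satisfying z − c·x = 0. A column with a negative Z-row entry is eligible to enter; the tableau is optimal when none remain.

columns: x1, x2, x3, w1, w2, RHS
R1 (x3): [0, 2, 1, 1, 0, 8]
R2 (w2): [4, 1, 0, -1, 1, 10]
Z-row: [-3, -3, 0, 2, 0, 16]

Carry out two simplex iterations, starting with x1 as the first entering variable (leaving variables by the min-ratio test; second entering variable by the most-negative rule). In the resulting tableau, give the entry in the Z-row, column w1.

19/8

Ratio test on column x1 — row 1: entry 0 ≤ 0; row 2: 10/4 = 5/2. Minimum is 5/2 at row 2 (w2 leaves); pivot element 4.
Divide row 2 by 4; eliminate column x1 from the other rows.
Second iteration: most negative Z-row entry is -9/4 in column x2, so x2 enters.
Ratio test on column x2 — row 1: 8/2 = 4; row 2: (5/2)/(1/4) = 10. Minimum is 4 at row 1 (x3 leaves); pivot element 2.
Divide row 1 by 2; eliminate column x2 from the other rows.
After both pivots, the entry at the Z-row, column w1 is 19/8.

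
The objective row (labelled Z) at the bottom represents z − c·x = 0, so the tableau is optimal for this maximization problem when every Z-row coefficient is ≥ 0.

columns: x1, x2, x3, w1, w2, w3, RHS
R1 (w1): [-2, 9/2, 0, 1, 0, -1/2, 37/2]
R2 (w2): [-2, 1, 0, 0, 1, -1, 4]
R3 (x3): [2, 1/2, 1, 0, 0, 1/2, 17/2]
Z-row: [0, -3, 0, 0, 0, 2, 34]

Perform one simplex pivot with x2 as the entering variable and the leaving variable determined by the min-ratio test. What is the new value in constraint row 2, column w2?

Ratio test on column x2 — row 1: (37/2)/(9/2) = 37/9; row 2: 4/1 = 4; row 3: (17/2)/(1/2) = 17. Minimum is 4 at row 2 (w2 leaves); pivot element 1.
Divide row 2 by 1; eliminate column x2 from the other rows.
In the new row 2, the w2 entry is the old entry divided by the pivot: 1/1 = 1.

1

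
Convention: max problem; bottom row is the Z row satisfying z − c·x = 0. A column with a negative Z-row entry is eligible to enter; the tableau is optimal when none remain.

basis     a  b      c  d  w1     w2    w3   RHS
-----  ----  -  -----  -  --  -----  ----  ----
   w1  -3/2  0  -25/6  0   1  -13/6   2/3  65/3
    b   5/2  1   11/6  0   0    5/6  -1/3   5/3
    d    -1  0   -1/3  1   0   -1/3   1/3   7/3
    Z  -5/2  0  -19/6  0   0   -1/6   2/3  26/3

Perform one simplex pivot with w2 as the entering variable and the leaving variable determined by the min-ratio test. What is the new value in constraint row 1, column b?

13/5

Ratio test on column w2 — row 1: entry -13/6 ≤ 0; row 2: (5/3)/(5/6) = 2; row 3: entry -1/3 ≤ 0. Minimum is 2 at row 2 (b leaves); pivot element 5/6.
Divide row 2 by 5/6; eliminate column w2 from the other rows.
Row 1 update in column b: 0 − (-13/6)·(6/5) = 13/5.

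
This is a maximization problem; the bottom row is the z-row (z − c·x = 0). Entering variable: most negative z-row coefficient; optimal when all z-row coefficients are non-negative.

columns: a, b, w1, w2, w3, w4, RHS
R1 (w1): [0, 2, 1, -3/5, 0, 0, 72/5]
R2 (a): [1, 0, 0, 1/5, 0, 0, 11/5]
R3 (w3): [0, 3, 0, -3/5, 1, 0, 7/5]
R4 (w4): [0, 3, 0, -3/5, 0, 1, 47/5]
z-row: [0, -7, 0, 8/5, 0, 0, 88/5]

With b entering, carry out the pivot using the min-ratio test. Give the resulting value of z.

313/15

Ratio test on column b — row 1: (72/5)/2 = 36/5; row 2: entry 0 ≤ 0; row 3: (7/5)/3 = 7/15; row 4: (47/5)/3 = 47/15. Minimum is 7/15 at row 3 (w3 leaves); pivot element 3.
Pivot on row 3; the z-row RHS becomes 88/5 − (-7)·(7/15) = 313/15.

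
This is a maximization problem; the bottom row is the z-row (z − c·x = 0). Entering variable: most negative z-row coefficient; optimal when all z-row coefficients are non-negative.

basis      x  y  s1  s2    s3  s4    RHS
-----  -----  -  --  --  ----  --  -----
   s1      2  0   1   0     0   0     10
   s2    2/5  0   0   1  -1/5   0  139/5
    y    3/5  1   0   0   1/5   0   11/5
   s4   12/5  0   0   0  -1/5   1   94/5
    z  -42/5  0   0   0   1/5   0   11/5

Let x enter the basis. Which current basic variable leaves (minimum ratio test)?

y

Column x entries and ratios — s1: 10/2 = 5; s2: (139/5)/(2/5) = 139/2; y: (11/5)/(3/5) = 11/3; s4: (94/5)/(12/5) = 47/6.
Smallest ratio is 11/3 in the row of y, so y leaves.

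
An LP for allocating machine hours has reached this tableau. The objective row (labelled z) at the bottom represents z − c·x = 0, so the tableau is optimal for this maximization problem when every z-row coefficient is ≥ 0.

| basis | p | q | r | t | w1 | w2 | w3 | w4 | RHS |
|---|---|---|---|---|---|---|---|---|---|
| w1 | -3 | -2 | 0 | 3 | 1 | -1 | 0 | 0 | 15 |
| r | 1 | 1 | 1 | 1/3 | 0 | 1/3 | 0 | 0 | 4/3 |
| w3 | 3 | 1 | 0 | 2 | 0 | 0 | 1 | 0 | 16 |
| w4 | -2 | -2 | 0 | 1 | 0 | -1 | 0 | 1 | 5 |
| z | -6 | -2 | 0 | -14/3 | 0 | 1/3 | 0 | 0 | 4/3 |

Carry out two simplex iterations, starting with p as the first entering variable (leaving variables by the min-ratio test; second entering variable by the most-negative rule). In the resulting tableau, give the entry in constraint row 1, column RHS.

3

Ratio test on column p — row 1: entry -3 ≤ 0; row 2: (4/3)/1 = 4/3; row 3: 16/3 = 16/3; row 4: entry -2 ≤ 0. Minimum is 4/3 at row 2 (r leaves); pivot element 1.
Divide row 2 by 1; eliminate column p from the other rows.
Second iteration: most negative z-row entry is -8/3 in column t, so t enters.
Ratio test on column t — row 1: 19/4 = 19/4; row 2: (4/3)/(1/3) = 4; row 3: 12/1 = 12; row 4: (23/3)/(5/3) = 23/5. Minimum is 4 at row 2 (p leaves); pivot element 1/3.
Divide row 2 by 1/3; eliminate column t from the other rows.
After both pivots, the entry at constraint row 1, column RHS is 3.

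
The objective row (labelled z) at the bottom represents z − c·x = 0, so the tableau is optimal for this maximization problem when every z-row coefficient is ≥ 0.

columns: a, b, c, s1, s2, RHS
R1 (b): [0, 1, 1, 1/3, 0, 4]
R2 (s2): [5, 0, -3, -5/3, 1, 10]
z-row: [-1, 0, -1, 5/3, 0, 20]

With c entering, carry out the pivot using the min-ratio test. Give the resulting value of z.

24

Ratio test on column c — row 1: 4/1 = 4; row 2: entry -3 ≤ 0. Minimum is 4 at row 1 (b leaves); pivot element 1.
Pivot on row 1; the z-row RHS becomes 20 − (-1)·4 = 24.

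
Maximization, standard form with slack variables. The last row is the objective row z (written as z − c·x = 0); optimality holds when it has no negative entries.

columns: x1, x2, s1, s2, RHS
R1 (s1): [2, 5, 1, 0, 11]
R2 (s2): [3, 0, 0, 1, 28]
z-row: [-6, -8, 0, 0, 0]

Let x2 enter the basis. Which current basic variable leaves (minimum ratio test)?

s1

Column x2 entries and ratios — s1: 11/5 = 11/5; s2: 0 ≤ 0, skip.
Smallest ratio is 11/5 in the row of s1, so s1 leaves.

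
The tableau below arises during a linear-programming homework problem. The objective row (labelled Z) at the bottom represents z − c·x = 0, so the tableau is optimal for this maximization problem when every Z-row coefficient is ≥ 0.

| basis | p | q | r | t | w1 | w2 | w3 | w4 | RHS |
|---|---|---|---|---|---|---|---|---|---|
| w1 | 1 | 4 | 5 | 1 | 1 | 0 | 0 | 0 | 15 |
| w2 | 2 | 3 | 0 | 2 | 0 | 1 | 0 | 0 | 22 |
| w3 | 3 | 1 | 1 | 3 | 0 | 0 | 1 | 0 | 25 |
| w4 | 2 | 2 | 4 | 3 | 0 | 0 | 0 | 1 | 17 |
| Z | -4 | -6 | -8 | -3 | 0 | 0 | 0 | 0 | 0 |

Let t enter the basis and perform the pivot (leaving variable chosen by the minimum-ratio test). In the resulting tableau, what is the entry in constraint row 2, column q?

Ratio test on column t — row 1: 15/1 = 15; row 2: 22/2 = 11; row 3: 25/3 = 25/3; row 4: 17/3 = 17/3. Minimum is 17/3 at row 4 (w4 leaves); pivot element 3.
Divide row 4 by 3; eliminate column t from the other rows.
Row 2 update in column q: 3 − 2·(2/3) = 5/3.

5/3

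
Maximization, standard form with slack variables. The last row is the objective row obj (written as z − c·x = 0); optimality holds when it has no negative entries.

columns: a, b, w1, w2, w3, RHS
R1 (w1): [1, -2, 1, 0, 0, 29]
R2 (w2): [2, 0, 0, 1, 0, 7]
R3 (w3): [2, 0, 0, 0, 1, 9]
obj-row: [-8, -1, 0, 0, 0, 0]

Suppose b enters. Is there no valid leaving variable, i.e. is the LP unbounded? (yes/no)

yes

Every constraint-row entry in column b is ≤ 0, so increasing b is unbounded.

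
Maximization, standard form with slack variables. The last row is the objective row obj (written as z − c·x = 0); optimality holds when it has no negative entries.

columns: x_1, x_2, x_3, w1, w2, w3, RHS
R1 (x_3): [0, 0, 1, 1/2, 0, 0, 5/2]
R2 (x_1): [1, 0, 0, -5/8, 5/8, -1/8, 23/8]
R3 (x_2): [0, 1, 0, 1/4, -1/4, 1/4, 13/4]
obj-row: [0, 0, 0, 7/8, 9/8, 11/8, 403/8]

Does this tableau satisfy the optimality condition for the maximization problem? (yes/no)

yes

Every obj-row coefficient is ≥ 0, so the tableau is optimal.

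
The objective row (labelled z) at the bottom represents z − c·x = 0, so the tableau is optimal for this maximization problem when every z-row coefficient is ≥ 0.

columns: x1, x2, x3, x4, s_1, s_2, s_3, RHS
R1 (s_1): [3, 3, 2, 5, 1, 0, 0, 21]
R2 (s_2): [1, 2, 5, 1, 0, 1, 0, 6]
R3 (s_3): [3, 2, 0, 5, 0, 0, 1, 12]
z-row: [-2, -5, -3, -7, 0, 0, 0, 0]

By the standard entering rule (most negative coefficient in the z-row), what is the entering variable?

Negative z-row entries: x1: -2, x2: -5, x3: -3, x4: -7.
The most negative is -7 in column x4, so x4 enters.

x4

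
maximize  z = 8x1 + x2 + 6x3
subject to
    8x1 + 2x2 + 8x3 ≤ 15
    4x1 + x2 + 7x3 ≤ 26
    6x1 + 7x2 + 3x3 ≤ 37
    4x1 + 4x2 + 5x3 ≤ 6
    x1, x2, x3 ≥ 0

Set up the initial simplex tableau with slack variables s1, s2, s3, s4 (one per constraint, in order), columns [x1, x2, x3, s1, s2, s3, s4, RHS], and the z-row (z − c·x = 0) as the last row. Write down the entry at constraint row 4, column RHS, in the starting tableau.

The RHS of constraint 4 is b_4 = 6.

6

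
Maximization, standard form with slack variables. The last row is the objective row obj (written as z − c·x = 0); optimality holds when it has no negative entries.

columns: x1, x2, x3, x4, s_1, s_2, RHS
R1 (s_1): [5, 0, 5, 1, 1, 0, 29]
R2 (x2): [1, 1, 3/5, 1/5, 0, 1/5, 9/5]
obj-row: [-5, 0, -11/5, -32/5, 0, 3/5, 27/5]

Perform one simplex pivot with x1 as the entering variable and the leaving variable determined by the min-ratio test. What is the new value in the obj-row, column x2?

5

Ratio test on column x1 — row 1: 29/5 = 29/5; row 2: (9/5)/1 = 9/5. Minimum is 9/5 at row 2 (x2 leaves); pivot element 1.
Divide row 2 by 1; eliminate column x1 from the other rows.
obj-row update in column x2: 0 − (-5)·1 = 5.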